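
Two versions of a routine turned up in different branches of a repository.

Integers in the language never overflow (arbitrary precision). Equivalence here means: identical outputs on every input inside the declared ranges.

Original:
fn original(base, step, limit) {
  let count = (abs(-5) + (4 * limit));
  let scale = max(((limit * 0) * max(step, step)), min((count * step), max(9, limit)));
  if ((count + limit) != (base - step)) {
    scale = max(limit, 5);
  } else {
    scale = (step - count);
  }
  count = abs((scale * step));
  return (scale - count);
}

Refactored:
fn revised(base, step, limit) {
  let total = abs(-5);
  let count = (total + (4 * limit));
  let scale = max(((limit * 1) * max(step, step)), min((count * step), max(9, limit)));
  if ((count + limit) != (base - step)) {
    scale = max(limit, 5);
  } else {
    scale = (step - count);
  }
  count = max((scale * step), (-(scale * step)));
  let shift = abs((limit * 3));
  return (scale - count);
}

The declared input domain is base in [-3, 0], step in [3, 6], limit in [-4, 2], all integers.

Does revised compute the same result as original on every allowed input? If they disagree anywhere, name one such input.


The edit looks behavioral (`0` became `1`), but over these ranges it never changes the outcome; all 112 inputs agree.
verdict: equivalent


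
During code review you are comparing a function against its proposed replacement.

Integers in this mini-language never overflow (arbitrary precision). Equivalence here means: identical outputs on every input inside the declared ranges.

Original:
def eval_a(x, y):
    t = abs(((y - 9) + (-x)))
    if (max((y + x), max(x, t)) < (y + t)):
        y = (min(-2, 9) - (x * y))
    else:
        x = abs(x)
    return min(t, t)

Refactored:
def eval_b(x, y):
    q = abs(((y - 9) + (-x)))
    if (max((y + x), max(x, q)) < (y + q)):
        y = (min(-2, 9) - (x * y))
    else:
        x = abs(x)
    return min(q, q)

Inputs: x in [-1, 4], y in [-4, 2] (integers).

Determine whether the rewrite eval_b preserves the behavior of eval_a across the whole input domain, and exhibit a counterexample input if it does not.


Differences: local variable names differ — yet all 42 inputs agree.
verdict: equivalent


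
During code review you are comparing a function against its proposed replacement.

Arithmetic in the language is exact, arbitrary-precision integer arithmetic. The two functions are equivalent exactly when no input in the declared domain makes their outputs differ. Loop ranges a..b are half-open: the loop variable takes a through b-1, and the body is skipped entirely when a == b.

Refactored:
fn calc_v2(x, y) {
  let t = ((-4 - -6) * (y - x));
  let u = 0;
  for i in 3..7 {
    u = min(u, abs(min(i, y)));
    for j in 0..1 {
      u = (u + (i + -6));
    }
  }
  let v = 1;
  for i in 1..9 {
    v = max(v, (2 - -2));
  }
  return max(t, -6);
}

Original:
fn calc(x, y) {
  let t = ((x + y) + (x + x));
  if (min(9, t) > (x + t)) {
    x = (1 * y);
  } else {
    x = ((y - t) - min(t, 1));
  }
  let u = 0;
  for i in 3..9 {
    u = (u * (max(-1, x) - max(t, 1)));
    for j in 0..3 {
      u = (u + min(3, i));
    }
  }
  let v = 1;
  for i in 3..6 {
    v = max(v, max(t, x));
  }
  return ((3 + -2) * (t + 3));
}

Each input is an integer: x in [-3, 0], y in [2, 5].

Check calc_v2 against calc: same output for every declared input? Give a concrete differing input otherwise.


Evaluate both at x=-3, y=2.
calc: t = -7; (min(9, t) > (x + t)) -> true; x = 2; u = 0; [i=3]; u = 0; [j=0]; u = 3; [j=1]; u = 6; [j=2]; u = 9; [i=4]; u = 9; [j=0]; u = 12; [j=1]; u = 15; [j=2]; u = 18; [i=5]; u = 18; [j=0]; u = 21; [j=1]; u = 24; [j=2]; u = 27; [i=6]; u = 27; [j=0]; u = 30; [j=1]; u = 33; [j=2]; u = 36; [i=7]; u = 36; [j=0]; u = 39; [j=1]; u = 42; [j=2]; u = 45; [i=8]; u = 45; [j=0]; u = 48; [j=1]; u = 51; [j=2]; u = 54; v = 1; [i=3]; v = 2; [i=4]; v = 2; [i=5]; v = 2; return -4
calc_v2: t = 10; u = 0; [i=3]; u = 0; [j=0]; u = -3; [i=4]; u = -3; [j=0]; u = -5; [i=5]; u = -5; [j=0]; u = -6; [i=6]; u = -6; [j=0]; u = -6; v = 1; [i=1]; v = 4; [i=2]; v = 4; [i=3]; v = 4; [i=4]; v = 4; [i=5]; v = 4; [i=6]; v = 4; [i=7]; v = 4; [i=8]; v = 4; return 10
-4 vs 10 — the two versions disagree here.
verdict: not equivalent; witness: x=-3, y=2


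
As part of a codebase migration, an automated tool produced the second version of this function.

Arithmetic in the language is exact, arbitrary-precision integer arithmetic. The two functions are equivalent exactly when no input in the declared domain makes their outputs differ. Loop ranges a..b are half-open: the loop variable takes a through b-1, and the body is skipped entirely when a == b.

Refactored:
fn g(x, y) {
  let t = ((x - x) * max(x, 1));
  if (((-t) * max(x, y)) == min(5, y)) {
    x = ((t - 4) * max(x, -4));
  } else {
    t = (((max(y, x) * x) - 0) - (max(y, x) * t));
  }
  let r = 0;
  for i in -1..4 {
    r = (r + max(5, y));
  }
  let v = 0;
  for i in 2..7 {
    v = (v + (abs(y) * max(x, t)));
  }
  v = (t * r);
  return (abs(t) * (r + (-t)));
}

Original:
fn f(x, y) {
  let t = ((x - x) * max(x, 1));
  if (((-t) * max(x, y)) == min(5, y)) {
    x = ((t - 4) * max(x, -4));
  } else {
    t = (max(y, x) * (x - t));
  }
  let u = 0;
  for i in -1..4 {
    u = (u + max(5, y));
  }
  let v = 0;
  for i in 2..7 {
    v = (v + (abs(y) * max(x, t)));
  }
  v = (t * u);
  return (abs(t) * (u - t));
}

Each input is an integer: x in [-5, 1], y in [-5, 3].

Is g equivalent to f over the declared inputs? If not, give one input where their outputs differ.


Side by side, the visible changes include: local variable names differ, arithmetic usage differs, min/max/abs usage differs, constant usage differs.
Tracing x=1, y=-4: f: t=0, then (((-t) * max(x, y)) == min(5, y)) is false, then t=1, then u=0, then (i=-1), then u=5, then (i=0), then u=10, then (i=1), then u=15, then (i=2), then u=20, then (i=3), then u=25, then v=0, then (i=2), then v=4, then (i=3), then v=8, then (i=4), then v=12, then (i=5), then v=16, then (i=6), then v=20, then v=25, then returns 24 | g: t=0, then (((-t) * max(x, y)) == min(5, y)) is false, then t=1, then r=0, then (i=-1), then r=5, then (i=0), then r=10, then (i=1), then r=15, then (i=2), then r=20, then (i=3), then r=25, then v=0, then (i=2), then v=4, then (i=3), then v=8, then (i=4), then v=12, then (i=5), then v=16, then (i=6), then v=20, then v=25, then returns 24 — matching result 24.
Sweeping the whole domain (63 inputs) finds no disagreement.
verdict: equivalent


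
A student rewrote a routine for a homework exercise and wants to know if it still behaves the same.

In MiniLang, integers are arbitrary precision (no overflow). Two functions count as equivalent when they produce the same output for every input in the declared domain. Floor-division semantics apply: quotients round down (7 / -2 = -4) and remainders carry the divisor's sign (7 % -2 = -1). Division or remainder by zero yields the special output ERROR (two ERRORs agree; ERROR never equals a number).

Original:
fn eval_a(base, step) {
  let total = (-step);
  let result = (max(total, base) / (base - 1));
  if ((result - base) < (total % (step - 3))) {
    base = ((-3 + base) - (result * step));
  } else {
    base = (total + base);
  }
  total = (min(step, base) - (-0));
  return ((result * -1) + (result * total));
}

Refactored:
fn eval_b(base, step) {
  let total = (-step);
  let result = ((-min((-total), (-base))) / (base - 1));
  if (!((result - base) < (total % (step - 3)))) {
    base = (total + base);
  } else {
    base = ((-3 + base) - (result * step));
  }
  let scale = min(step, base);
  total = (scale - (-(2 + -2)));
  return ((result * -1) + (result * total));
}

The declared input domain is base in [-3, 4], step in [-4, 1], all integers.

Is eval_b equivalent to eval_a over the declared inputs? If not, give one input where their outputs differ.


Equivalent — the differences include statement counts differ, plus min/max/abs usage differs, plus boolean connective usage differs, plus constant usage differs, plus arithmetic usage differs, plus local variable names differ, yet no declared input distinguishes the two.
Spot check at base=1, step=-1 — eval_a: total becomes 1; next hits division by zero so the output is ERROR. eval_b: total becomes 1; next hits division by zero so the output is ERROR. Both give ERROR.
Every one of the 48 inputs gives matching results.
verdict: equivalent


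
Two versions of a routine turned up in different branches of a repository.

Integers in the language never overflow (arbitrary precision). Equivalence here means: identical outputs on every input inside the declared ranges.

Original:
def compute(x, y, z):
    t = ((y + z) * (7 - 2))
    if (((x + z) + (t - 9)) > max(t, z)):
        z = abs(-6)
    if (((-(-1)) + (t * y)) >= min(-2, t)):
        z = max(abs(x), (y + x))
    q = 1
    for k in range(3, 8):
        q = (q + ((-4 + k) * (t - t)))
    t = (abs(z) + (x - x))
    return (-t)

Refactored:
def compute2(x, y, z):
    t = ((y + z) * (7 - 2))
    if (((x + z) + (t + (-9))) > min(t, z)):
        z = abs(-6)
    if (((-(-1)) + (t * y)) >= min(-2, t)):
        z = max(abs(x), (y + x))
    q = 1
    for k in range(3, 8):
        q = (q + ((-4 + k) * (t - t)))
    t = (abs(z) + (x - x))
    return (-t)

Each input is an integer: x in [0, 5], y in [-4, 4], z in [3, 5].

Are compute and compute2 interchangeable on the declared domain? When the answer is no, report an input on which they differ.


These are not equivalent — on x=0, y=-3, z=5 the outputs split (-5 vs -6).
compute: t = 10; (((x + z) + (t - 9)) > max(t, z)) -> false; (((-(-1)) + (t * y)) >= min(-2, t)) -> false; q = 1; [k=3]; q = 1; [k=4]; q = 1; [k=5]; q = 1; [k=6]; q = 1; [k=7]; q = 1; t = 5; return -5
compute2: t = 10; (((x + z) + (t + (-9))) > min(t, z)) -> true; z = 6; (((-(-1)) + (t * y)) >= min(-2, t)) -> false; q = 1; [k=3]; q = 1; [k=4]; q = 1; [k=5]; q = 1; [k=6]; q = 1; [k=7]; q = 1; t = 6; return -6
verdict: not equivalent; witness: x=0, y=-3, z=5


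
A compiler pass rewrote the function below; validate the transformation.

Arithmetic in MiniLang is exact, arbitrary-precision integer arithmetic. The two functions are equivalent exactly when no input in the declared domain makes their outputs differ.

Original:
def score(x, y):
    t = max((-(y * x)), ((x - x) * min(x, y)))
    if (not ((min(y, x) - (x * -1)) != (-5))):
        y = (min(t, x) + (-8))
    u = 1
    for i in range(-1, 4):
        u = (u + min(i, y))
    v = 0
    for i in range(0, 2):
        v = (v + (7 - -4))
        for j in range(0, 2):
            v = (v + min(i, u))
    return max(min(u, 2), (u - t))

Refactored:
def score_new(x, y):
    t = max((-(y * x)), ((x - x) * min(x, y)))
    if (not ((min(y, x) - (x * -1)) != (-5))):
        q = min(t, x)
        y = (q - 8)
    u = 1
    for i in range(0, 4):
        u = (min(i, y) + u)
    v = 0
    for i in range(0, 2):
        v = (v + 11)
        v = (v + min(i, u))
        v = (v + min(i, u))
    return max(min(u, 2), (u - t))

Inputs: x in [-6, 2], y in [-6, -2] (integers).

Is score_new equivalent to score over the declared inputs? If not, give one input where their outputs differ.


Not equivalent: x=-6, y=-6 separates them (-29 vs -23).
score: t = 0; (not ((min(y, x) - (x * -1)) != (-5))) -> false; u = 1; [i=-1]; u = -5; [i=0]; u = -11; [i=1]; u = -17; [i=2]; u = -23; [i=3]; u = -29; v = 0; [i=0]; v = 11; [j=0]; v = -18; [j=1]; v = -47; [i=1]; v = -36; [j=0]; v = -65; [j=1]; v = -94; return -29
score_new: t = 0; (not ((min(y, x) - (x * -1)) != (-5))) -> false; u = 1; [i=0]; u = -5; [i=1]; u = -11; [i=2]; u = -17; [i=3]; u = -23; v = 0; [i=0]; v = 11; v = -12; v = -35; [i=1]; v = -24; v = -47; v = -70; return -23
verdict: not equivalent; witness: x=-6, y=-6


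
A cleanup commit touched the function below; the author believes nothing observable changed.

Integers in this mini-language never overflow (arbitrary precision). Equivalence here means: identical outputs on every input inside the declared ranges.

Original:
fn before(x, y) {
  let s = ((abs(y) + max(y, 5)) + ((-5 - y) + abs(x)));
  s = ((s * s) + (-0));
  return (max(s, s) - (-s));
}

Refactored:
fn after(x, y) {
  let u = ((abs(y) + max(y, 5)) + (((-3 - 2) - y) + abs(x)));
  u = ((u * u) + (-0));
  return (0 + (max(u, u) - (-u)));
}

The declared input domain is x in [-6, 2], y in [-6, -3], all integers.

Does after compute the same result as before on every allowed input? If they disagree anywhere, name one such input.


The two are interchangeable: constant usage differs, local variable names differ, arithmetic usage differs, and every declared input agrees.
Spot check at x=-6, y=-6 — before: s = 18; s = 324; return 648. after: u = 18; u = 324; return 648. Both give 648.
An exhaustive pass over the 36 declared inputs shows identical outputs.
verdict: equivalent


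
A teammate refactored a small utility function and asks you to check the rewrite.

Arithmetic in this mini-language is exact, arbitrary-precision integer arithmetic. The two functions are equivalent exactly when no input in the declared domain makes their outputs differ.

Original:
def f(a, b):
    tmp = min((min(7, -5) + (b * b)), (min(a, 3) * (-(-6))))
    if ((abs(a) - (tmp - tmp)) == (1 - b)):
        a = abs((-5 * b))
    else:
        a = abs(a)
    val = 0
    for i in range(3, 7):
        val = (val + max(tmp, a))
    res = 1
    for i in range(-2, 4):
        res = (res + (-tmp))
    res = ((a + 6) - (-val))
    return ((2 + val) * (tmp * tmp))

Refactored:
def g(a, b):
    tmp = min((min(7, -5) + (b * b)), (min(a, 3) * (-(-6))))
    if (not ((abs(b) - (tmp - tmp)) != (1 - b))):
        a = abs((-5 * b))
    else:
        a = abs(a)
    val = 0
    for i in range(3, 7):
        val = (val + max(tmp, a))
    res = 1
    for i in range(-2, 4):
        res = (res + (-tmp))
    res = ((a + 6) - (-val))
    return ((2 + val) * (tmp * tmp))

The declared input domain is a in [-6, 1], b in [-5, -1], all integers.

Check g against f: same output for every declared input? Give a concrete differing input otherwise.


There is a counterexample at a=-6, b=-5: 132192 on one side, 33696 on the other.
f: tmp = -36; ((abs(a) - (tmp - tmp)) == (1 - b)) -> true; a = 25; val = 0; [i=3]; val = 25; [i=4]; val = 50; [i=5]; val = 75; [i=6]; val = 100; res = 1; [i=-2]; res = 37; [i=-1]; res = 73; [i=0]; res = 109; [i=1]; res = 145; [i=2]; res = 181; [i=3]; res = 217; res = 131; return 132192
g: tmp = -36; (not ((abs(b) - (tmp - tmp)) != (1 - b))) -> false; a = 6; val = 0; [i=3]; val = 6; [i=4]; val = 12; [i=5]; val = 18; [i=6]; val = 24; res = 1; [i=-2]; res = 37; [i=-1]; res = 73; [i=0]; res = 109; [i=1]; res = 145; [i=2]; res = 181; [i=3]; res = 217; res = 36; return 33696
verdict: not equivalent; witness: a=-6, b=-5


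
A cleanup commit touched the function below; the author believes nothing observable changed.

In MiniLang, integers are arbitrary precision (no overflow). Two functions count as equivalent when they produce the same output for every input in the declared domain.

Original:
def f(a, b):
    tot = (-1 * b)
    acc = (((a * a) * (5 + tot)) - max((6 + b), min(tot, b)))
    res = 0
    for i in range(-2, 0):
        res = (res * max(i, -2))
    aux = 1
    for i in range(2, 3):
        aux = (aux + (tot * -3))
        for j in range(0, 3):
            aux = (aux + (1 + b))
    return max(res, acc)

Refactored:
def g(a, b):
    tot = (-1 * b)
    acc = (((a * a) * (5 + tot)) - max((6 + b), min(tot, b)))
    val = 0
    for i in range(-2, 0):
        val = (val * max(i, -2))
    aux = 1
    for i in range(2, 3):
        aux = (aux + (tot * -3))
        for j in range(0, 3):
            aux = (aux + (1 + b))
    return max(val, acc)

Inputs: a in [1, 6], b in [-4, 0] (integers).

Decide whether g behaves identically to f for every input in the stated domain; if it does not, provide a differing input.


Behavior is preserved: although local variable names differ, the outputs never diverge.
One worked example (a=4, b=-4) — f: tot=4, then acc=142, then res=0, then (i=-2), then res=0, then (i=-1), then res=0, then aux=1, then (i=2), then aux=-11, then (j=0), then aux=-14, then (j=1), then aux=-17, then (j=2), then aux=-20, then returns 142; g: tot=4, then acc=142, then val=0, then (i=-2), then val=0, then (i=-1), then val=0, then aux=1, then (i=2), then aux=-11, then (j=0), then aux=-14, then (j=1), then aux=-17, then (j=2), then aux=-20, then returns 142; agreement on 142.
Every one of the 30 inputs gives matching results.
verdict: equivalent


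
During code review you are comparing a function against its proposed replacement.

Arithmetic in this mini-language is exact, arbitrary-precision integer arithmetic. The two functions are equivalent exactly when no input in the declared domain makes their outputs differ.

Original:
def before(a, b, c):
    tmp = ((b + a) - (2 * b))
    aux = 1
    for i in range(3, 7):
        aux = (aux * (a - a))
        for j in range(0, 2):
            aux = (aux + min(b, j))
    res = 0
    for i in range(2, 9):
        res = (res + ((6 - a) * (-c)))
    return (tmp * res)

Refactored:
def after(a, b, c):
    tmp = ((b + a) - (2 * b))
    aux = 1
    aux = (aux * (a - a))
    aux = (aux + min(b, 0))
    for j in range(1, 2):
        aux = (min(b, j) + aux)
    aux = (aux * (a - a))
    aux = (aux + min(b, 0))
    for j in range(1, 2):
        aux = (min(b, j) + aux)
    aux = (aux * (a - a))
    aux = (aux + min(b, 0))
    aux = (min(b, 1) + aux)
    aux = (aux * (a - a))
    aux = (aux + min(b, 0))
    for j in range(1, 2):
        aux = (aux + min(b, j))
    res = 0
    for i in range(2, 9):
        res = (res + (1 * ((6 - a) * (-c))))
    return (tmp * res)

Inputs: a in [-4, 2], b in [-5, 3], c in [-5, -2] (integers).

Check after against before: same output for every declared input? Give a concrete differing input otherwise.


Differences: min/max/abs usage differs, arithmetic usage differs, loop structure differs, statement counts differ, constant usage differs — yet all 252 inputs agree.
verdict: equivalent


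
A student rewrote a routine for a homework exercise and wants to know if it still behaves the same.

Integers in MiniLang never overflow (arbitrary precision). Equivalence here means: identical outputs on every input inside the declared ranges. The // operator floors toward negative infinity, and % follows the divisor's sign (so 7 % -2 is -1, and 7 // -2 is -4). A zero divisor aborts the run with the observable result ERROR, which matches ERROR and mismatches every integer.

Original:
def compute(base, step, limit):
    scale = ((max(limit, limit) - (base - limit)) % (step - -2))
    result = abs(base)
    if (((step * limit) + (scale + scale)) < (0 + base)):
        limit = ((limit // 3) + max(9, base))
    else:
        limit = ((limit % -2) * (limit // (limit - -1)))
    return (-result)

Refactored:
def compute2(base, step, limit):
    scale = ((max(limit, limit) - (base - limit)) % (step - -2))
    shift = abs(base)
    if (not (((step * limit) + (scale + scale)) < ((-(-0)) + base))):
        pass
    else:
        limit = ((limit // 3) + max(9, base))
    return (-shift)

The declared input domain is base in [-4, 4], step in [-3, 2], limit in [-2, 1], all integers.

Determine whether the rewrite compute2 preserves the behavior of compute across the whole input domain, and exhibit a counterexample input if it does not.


Evaluate both at base=-4, step=-3, limit=-1.
compute: scale = 0; result = 4; (((step * limit) + (scale + scale)) < (0 + base)) -> false; division by zero -> ERROR
compute2: scale = 0; shift = 4; (not (((step * limit) + (scale + scale)) < ((-(-0)) + base))) -> true; return -4
ERROR and -4 differ, so these are not the same function on this domain.
verdict: not equivalent; witness: base=-4, step=-3, limit=-1


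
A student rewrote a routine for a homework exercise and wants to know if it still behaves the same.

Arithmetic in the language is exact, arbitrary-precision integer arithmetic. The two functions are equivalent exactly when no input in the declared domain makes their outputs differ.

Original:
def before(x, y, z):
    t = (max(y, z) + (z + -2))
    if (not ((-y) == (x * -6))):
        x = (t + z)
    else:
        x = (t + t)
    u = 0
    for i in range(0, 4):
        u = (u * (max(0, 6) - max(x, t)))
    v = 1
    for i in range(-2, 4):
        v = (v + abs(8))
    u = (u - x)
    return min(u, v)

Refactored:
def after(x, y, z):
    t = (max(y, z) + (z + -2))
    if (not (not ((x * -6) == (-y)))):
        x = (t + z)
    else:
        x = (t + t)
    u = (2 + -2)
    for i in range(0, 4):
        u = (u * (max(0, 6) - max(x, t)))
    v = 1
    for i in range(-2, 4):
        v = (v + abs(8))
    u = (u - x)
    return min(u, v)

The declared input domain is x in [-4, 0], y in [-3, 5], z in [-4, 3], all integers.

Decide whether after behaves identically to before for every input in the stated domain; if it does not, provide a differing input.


These are not equivalent — on x=-4, y=-3, z=-4 the outputs split (13 vs 18).
before: t=-9, then (not ((-y) == (x * -6))) is true, then x=-13, then u=0, then (i=0), then u=0, then (i=1), then u=0, then (i=2), then u=0, then (i=3), then u=0, then v=1, then (i=-2), then v=9, then (i=-1), then v=17, then (i=0), then v=25, then (i=1), then v=33, then (i=2), then v=41, then (i=3), then v=49, then u=13, then returns 13
after: t=-9, then (not (not ((x * -6) == (-y)))) is false, then x=-18, then u=0, then (i=0), then u=0, then (i=1), then u=0, then (i=2), then u=0, then (i=3), then u=0, then v=1, then (i=-2), then v=9, then (i=-1), then v=17, then (i=0), then v=25, then (i=1), then v=33, then (i=2), then v=41, then (i=3), then v=49, then u=18, then returns 18
verdict: not equivalent; witness: x=-4, y=-3, z=-4


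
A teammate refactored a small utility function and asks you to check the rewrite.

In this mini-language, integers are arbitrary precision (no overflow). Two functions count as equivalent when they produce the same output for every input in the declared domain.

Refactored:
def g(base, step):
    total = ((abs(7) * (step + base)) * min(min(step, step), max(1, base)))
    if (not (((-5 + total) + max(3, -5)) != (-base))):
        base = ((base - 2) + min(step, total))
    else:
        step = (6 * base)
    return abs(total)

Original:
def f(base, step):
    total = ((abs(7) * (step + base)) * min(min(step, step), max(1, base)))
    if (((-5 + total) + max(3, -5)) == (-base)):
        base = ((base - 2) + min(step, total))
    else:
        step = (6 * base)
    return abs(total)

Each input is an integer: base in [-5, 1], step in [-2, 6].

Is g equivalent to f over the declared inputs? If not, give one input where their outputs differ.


Although comparison usage differs, boolean connective usage differs, 63/63 inputs agree.
verdict: equivalent


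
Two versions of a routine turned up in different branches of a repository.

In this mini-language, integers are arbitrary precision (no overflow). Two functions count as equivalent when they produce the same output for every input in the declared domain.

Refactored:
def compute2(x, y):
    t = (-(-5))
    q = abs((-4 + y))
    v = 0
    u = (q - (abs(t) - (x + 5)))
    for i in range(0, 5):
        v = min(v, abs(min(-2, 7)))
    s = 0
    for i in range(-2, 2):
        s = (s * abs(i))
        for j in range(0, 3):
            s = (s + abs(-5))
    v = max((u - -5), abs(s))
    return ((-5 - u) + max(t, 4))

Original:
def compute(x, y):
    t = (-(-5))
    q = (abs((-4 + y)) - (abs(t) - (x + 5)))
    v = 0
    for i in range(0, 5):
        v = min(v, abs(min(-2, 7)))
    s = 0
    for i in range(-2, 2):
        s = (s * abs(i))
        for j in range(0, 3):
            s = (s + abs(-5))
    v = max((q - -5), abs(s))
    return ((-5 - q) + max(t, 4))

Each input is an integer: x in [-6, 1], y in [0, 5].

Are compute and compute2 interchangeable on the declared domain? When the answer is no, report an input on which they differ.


Equivalent — the differences include statement counts differ, local variable names differ, yet no declared input distinguishes the two.
As a probe, take x=-3, y=4: compute runs t := 5 | q := -3 | v := 0 | iter i=0: | v := 0 | iter i=1: | v := 0 | iter i=2: | v := 0 | iter i=3: | v := 0 | iter i=4: | v := 0 | s := 0 | iter i=-2: | s := 0 | iter j=0: | s := 5 | iter j=1: | s := 10 | iter j=2: | s := 15 | iter i=-1: | s := 15 | iter j=0: | s := 20 | iter j=1: | s := 25 | iter j=2: | s := 30 | iter i=0: | s := 0 | iter j=0: | s := 5 | iter j=1: | s := 10 | iter j=2: | s := 15 | iter i=1: | s := 15 | iter j=0: | s := 20 | iter j=1: | s := 25 | iter j=2: | s := 30 | v := 30 | result 3; compute2 runs t := 5 | q := 0 | v := 0 | u := -3 | iter i=0: | v := 0 | iter i=1: | v := 0 | iter i=2: | v := 0 | iter i=3: | v := 0 | iter i=4: | v := 0 | s := 0 | iter i=-2: | s := 0 | iter j=0: | s := 5 | iter j=1: | s := 10 | iter j=2: | s := 15 | iter i=-1: | s := 15 | iter j=0: | s := 20 | iter j=1: | s := 25 | iter j=2: | s := 30 | iter i=0: | s := 0 | iter j=0: | s := 5 | iter j=1: | s := 10 | iter j=2: | s := 15 | iter i=1: | s := 15 | iter j=0: | s := 20 | iter j=1: | s := 25 | iter j=2: | s := 30 | v := 30 | result 3; both end at 3.
Checked all 48 inputs in the declared domain: the outputs agree on every one.
verdict: equivalent


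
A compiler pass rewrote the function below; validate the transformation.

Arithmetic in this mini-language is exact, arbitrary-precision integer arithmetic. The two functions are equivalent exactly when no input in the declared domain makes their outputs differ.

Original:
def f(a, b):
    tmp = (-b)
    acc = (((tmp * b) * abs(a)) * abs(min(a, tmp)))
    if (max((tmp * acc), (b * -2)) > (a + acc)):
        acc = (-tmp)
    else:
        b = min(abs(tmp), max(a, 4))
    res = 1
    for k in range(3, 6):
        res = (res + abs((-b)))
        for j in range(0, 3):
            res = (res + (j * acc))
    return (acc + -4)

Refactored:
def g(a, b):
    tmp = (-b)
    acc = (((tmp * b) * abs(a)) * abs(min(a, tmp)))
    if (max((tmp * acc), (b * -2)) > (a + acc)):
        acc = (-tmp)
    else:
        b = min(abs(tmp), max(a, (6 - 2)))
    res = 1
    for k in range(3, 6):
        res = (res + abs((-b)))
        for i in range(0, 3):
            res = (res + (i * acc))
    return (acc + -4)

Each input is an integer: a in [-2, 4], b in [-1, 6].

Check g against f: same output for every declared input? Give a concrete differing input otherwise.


The two are interchangeable: arithmetic usage differs; also local variable names differ; also constant usage differs, and every declared input agrees.
As a probe, take a=4, b=2: f runs tmp becomes -2; next acc becomes -32; next (max((tmp * acc), (b * -2)) > (a + acc)) evaluates to true; next acc becomes 2; next res becomes 1; next at k=3:; next res becomes 3; next at j=0:; next res becomes 3; next at j=1:; next res becomes 5; next at j=2:; next res becomes 9; next at k=4:; next res becomes 11; next at j=0:; next res becomes 11; next at j=1:; next res becomes 13; next at j=2:; next res becomes 17; next at k=5:; next res becomes 19; next at j=0:; next res becomes 19; next at j=1:; next res becomes 21; next at j=2:; next res becomes 25; next final value -2; g runs tmp becomes -2; next acc becomes -32; next (max((tmp * acc), (b * -2)) > (a + acc)) evaluates to true; next acc becomes 2; next res becomes 1; next at k=3:; next res becomes 3; next at i=0:; next res becomes 3; next at i=1:; next res becomes 5; next at i=2:; next res becomes 9; next at k=4:; next res becomes 11; next at i=0:; next res becomes 11; next at i=1:; next res becomes 13; next at i=2:; next res becomes 17; next at k=5:; next res becomes 19; next at i=0:; next res becomes 19; next at i=1:; next res becomes 21; next at i=2:; next res becomes 25; next final value -2; both end at -2.
An exhaustive pass over the 56 declared inputs shows identical outputs.
verdict: equivalent


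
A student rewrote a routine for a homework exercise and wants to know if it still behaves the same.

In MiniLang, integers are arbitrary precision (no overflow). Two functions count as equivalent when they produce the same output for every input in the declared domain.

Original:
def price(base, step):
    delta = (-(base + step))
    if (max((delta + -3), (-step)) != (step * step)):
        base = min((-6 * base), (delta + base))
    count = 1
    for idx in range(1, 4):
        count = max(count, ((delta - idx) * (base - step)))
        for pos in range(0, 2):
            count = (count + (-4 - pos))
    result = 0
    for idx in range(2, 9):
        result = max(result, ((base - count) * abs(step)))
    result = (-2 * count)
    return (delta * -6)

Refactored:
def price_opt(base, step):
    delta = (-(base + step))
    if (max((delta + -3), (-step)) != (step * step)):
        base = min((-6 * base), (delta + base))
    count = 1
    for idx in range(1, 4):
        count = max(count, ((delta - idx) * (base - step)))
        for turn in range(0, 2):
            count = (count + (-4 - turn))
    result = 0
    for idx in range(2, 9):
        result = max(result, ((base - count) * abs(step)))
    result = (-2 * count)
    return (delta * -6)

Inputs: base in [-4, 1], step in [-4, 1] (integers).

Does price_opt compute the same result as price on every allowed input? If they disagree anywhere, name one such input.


Reading the diff, among the changes: local variable names differ.
Tracing base=1, step=1: price: delta=-2, then (max((delta + -3), (-step)) != (step * step)) is true, then base=-6, then count=1, then (idx=1), then count=21, then (pos=0), then count=17, then (pos=1), then count=12, then (idx=2), then count=28, then (pos=0), then count=24, then (pos=1), then count=19, then (idx=3), then count=35, then (pos=0), then count=31, then (pos=1), then count=26, then result=0, then (idx=2), then result=0, then (idx=3), then result=0, then (idx=4), then result=0, then (idx=5), then result=0, then (idx=6), then result=0, then (idx=7), then result=0, then (idx=8), then result=0, then result=-52, then returns 12 | price_opt: delta=-2, then (max((delta + -3), (-step)) != (step * step)) is true, then base=-6, then count=1, then (idx=1), then count=21, then (turn=0), then count=17, then (turn=1), then count=12, then (idx=2), then count=28, then (turn=0), then count=24, then (turn=1), then count=19, then (idx=3), then count=35, then (turn=0), then count=31, then (turn=1), then count=26, then result=0, then (idx=2), then result=0, then (idx=3), then result=0, then (idx=4), then result=0, then (idx=5), then result=0, then (idx=6), then result=0, then (idx=7), then result=0, then (idx=8), then result=0, then result=-52, then returns 12 — matching result 12.
Every one of the 36 inputs gives matching results.
verdict: equivalent


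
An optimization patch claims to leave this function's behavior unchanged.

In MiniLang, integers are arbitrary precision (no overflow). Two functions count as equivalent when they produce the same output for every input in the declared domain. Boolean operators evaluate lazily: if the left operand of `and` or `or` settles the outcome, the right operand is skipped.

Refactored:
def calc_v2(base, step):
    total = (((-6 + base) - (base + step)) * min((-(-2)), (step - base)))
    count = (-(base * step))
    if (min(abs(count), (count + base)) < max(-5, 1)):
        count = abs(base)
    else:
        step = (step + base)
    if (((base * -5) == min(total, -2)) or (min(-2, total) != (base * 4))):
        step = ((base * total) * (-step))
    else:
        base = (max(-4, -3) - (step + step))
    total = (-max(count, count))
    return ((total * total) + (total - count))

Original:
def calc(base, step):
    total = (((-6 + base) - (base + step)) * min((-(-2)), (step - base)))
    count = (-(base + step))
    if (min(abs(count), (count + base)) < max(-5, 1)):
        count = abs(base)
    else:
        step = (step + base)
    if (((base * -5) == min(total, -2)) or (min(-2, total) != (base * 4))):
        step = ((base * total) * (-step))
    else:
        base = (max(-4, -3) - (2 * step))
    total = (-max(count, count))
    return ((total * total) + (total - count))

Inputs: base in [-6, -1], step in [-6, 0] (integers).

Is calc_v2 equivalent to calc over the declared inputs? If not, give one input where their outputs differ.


The rewrite breaks on base=-6, step=-6, where the results are 120 and 24.
calc: total=0, then count=12, then (min(abs(count), (count + base)) < max(-5, 1)) is false, then step=-12, then (((base * -5) == min(total, -2)) or (min(-2, total) != (base * 4))) is true, then step=0, then total=-12, then returns 120
calc_v2: total=0, then count=-36, then (min(abs(count), (count + base)) < max(-5, 1)) is true, then count=6, then (((base * -5) == min(total, -2)) or (min(-2, total) != (base * 4))) is true, then step=0, then total=-6, then returns 24
verdict: not equivalent; witness: base=-6, step=-6


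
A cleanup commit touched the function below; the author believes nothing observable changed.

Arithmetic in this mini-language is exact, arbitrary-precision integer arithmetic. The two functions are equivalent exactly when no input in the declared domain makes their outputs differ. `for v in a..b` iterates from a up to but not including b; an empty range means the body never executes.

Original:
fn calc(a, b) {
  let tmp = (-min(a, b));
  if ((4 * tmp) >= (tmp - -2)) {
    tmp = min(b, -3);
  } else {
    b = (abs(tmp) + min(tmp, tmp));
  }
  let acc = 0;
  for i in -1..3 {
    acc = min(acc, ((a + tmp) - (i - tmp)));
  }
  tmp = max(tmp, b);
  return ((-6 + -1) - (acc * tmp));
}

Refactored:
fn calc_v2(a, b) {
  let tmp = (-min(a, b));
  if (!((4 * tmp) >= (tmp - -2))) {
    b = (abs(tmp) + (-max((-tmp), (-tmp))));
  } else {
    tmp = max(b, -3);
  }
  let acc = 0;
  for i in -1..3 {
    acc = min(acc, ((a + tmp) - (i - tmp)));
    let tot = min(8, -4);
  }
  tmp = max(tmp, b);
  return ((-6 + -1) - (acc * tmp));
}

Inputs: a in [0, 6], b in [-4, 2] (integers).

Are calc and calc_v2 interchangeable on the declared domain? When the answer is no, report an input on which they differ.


Consider the input a=0, b=-4.
calc: tmp becomes 4; next ((4 * tmp) >= (tmp - -2)) evaluates to true; next tmp becomes -4; next acc becomes 0; next at i=-1:; next acc becomes -7; next at i=0:; next acc becomes -8; next at i=1:; next acc becomes -9; next at i=2:; next acc becomes -10; next tmp becomes -4; next final value -47
calc_v2: tmp becomes 4; next (!((4 * tmp) >= (tmp - -2))) evaluates to false; next tmp becomes -3; next acc becomes 0; next at i=-1:; next acc becomes -5; next tot becomes -4; next at i=0:; next acc becomes -6; next tot becomes -4; next at i=1:; next acc becomes -7; next tot becomes -4; next at i=2:; next acc becomes -8; next tot becomes -4; next tmp becomes -3; next final value -31
-47 and -31 differ, so these are not the same function on this domain.
verdict: not equivalent; witness: a=0, b=-4


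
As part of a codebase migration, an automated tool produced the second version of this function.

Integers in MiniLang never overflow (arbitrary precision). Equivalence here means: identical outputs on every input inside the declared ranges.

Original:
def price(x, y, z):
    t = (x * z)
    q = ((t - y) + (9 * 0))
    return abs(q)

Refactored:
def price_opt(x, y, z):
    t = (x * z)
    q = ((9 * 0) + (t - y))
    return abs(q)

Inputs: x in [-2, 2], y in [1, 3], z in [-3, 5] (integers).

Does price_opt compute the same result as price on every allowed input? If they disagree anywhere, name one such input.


Behavior is preserved: although same computation, different form, the outputs never diverge.
Spot check at x=0, y=2, z=1 — price: t becomes 0; next q becomes -2; next final value 2. price_opt: t becomes 0; next q becomes -2; next final value 2. Both give 2.
Across all 135 domain points the two functions coincide.
verdict: equivalent


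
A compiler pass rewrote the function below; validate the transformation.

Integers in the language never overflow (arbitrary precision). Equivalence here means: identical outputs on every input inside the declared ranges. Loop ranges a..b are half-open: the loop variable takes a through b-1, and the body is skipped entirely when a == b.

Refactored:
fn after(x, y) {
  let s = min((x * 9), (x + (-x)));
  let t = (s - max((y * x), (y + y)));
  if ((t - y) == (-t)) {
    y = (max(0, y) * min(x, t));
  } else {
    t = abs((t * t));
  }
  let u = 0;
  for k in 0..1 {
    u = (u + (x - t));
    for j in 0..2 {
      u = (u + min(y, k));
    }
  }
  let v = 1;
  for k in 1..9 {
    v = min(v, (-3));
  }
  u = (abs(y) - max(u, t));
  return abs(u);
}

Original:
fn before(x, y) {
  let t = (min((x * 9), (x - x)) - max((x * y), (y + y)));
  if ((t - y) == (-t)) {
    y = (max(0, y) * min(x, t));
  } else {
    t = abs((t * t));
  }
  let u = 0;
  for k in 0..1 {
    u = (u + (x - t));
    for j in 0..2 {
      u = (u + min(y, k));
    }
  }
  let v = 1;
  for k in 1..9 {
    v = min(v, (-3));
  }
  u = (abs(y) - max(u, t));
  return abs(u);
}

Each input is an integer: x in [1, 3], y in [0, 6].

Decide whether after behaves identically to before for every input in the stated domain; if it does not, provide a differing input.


Reading the diff, among the changes: local variable names differ, arithmetic usage differs, statement counts differ.
One worked example (x=2, y=5) — before: t becomes -10; next ((t - y) == (-t)) evaluates to false; next t becomes 100; next u becomes 0; next at k=0:; next u becomes -98; next at j=0:; next u becomes -98; next at j=1:; next u becomes -98; next v becomes 1; next at k=1:; next v becomes -3; next at k=2:; next v becomes -3; next at k=3:; next v becomes -3; next at k=4:; next v becomes -3; next at k=5:; next v becomes -3; next at k=6:; next v becomes -3; next at k=7:; next v becomes -3; next at k=8:; next v becomes -3; next u becomes -95; next final value 95; after: s becomes 0; next t becomes -10; next ((t - y) == (-t)) evaluates to false; next t becomes 100; next u becomes 0; next at k=0:; next u becomes -98; next at j=0:; next u becomes -98; next at j=1:; next u becomes -98; next v becomes 1; next at k=1:; next v becomes -3; next at k=2:; next v becomes -3; next at k=3:; next v becomes -3; next at k=4:; next v becomes -3; next at k=5:; next v becomes -3; next at k=6:; next v becomes -3; next at k=7:; next v becomes -3; next at k=8:; next v becomes -3; next u becomes -95; next final value 95; agreement on 95.
Checked all 21 inputs in the declared domain: the outputs agree on every one.
verdict: equivalent


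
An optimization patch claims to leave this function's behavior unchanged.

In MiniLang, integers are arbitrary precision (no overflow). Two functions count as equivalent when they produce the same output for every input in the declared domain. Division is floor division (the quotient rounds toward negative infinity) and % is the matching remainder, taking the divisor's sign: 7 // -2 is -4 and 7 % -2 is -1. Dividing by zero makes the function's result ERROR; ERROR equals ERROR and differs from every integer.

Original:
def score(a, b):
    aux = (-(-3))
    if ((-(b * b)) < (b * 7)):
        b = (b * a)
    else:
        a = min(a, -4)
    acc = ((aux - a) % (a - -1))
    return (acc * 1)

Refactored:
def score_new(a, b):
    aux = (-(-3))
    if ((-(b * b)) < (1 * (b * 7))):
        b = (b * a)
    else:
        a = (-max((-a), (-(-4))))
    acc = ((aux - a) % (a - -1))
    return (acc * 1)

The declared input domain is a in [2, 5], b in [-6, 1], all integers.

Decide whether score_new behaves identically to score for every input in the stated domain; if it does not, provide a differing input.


Behavior is preserved: although arithmetic usage differs; also constant usage differs; also min/max/abs usage differs, the outputs never diverge.
As a probe, take a=5, b=1: score runs aux=3, then ((-(b * b)) < (b * 7)) is true, then b=5, then acc=4, then returns 4; score_new runs aux=3, then ((-(b * b)) < (1 * (b * 7))) is true, then b=5, then acc=4, then returns 4; both end at 4.
Every one of the 32 inputs gives matching results.
verdict: equivalent


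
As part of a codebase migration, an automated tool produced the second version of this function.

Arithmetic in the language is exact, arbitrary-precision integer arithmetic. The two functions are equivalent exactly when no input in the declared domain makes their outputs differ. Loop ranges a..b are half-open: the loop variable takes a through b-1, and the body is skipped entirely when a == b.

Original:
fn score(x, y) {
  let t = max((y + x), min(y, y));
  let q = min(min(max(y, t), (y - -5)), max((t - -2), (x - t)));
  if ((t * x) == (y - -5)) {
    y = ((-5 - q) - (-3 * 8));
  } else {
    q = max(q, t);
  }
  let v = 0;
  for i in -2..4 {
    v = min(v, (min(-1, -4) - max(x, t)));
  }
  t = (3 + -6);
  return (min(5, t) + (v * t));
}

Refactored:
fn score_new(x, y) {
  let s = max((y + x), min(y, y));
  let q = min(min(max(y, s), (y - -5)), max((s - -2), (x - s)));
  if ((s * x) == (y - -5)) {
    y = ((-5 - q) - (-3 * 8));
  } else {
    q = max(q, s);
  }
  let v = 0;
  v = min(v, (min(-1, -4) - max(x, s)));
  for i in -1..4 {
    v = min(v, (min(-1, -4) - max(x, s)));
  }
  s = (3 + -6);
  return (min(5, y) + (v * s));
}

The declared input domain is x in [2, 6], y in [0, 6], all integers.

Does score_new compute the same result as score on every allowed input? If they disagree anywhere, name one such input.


The rewrite breaks on x=2, y=0, where the results are 15 and 18.
score: t = 2; q = 2; ((t * x) == (y - -5)) -> false; q = 2; v = 0; [i=-2]; v = -6; [i=-1]; v = -6; [i=0]; v = -6; [i=1]; v = -6; [i=2]; v = -6; [i=3]; v = -6; t = -3; return 15
score_new: s = 2; q = 2; ((s * x) == (y - -5)) -> false; q = 2; v = 0; v = -6; [i=-1]; v = -6; [i=0]; v = -6; [i=1]; v = -6; [i=2]; v = -6; [i=3]; v = -6; s = -3; return 18
verdict: not equivalent; witness: x=2, y=0
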